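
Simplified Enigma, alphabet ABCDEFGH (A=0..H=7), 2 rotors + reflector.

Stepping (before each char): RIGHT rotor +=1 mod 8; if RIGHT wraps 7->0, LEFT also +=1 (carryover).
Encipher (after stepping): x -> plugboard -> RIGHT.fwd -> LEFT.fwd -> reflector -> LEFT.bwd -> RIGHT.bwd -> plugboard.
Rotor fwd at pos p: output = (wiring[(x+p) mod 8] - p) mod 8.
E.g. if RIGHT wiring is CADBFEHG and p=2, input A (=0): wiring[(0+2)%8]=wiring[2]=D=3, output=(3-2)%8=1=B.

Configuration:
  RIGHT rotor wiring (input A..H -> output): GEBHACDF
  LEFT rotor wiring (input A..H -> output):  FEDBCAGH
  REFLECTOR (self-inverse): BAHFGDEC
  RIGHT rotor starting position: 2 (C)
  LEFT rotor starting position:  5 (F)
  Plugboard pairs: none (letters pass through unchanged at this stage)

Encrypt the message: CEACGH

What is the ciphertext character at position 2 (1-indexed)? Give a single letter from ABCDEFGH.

Char 1 ('C'): step: R->3, L=5; C->plug->C->R->H->L->F->refl->D->L'->A->R'->D->plug->D
Char 2 ('E'): step: R->4, L=5; E->plug->E->R->C->L->C->refl->H->L'->E->R'->A->plug->A

A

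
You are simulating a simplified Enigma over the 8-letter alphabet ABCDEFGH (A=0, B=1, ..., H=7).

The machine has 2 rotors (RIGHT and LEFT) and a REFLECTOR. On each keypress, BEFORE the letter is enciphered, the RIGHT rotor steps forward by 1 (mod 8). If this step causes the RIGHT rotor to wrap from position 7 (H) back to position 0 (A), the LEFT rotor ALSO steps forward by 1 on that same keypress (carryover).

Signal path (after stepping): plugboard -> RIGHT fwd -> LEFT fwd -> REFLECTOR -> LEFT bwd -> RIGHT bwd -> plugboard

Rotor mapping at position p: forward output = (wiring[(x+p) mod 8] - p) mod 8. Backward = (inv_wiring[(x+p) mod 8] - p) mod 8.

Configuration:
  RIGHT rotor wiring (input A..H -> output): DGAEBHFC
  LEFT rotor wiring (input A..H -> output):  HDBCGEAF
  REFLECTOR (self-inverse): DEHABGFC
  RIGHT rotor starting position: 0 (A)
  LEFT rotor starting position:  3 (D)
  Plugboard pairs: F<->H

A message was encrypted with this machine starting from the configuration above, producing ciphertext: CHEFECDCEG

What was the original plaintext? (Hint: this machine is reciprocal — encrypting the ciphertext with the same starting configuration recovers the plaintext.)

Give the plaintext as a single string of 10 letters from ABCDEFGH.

Char 1 ('C'): step: R->1, L=3; C->plug->C->R->D->L->F->refl->G->L'->H->R'->B->plug->B
Char 2 ('H'): step: R->2, L=3; H->plug->F->R->A->L->H->refl->C->L'->E->R'->H->plug->F
Char 3 ('E'): step: R->3, L=3; E->plug->E->R->H->L->G->refl->F->L'->D->R'->G->plug->G
Char 4 ('F'): step: R->4, L=3; F->plug->H->R->A->L->H->refl->C->L'->E->R'->G->plug->G
Char 5 ('E'): step: R->5, L=3; E->plug->E->R->B->L->D->refl->A->L'->G->R'->D->plug->D
Char 6 ('C'): step: R->6, L=3; C->plug->C->R->F->L->E->refl->B->L'->C->R'->E->plug->E
Char 7 ('D'): step: R->7, L=3; D->plug->D->R->B->L->D->refl->A->L'->G->R'->H->plug->F
Char 8 ('C'): step: R->0, L->4 (L advanced); C->plug->C->R->A->L->C->refl->H->L'->F->R'->G->plug->G
Char 9 ('E'): step: R->1, L=4; E->plug->E->R->G->L->F->refl->G->L'->H->R'->B->plug->B
Char 10 ('G'): step: R->2, L=4; G->plug->G->R->B->L->A->refl->D->L'->E->R'->H->plug->F

Answer: BFGGDEFGBF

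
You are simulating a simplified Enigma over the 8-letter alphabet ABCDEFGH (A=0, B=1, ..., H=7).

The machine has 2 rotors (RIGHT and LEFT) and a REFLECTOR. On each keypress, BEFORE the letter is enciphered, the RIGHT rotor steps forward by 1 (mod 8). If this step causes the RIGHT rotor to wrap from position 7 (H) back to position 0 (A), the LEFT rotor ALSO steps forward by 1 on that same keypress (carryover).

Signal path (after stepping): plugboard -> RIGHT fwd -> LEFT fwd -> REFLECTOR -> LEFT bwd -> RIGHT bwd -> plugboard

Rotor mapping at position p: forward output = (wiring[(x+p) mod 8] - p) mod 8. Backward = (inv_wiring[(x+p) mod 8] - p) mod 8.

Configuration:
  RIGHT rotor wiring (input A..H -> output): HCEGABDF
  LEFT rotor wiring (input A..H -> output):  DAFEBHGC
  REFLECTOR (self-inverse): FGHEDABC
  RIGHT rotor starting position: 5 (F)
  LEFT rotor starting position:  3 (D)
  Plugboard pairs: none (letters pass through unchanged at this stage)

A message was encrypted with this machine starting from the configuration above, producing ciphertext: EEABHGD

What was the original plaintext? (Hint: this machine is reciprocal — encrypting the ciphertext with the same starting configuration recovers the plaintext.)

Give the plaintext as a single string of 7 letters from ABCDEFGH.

Char 1 ('E'): step: R->6, L=3; E->plug->E->R->G->L->F->refl->A->L'->F->R'->A->plug->A
Char 2 ('E'): step: R->7, L=3; E->plug->E->R->H->L->C->refl->H->L'->E->R'->H->plug->H
Char 3 ('A'): step: R->0, L->4 (L advanced); A->plug->A->R->H->L->A->refl->F->L'->A->R'->E->plug->E
Char 4 ('B'): step: R->1, L=4; B->plug->B->R->D->L->G->refl->B->L'->G->R'->H->plug->H
Char 5 ('H'): step: R->2, L=4; H->plug->H->R->A->L->F->refl->A->L'->H->R'->D->plug->D
Char 6 ('G'): step: R->3, L=4; G->plug->G->R->H->L->A->refl->F->L'->A->R'->D->plug->D
Char 7 ('D'): step: R->4, L=4; D->plug->D->R->B->L->D->refl->E->L'->F->R'->B->plug->B

Answer: AHEHDDB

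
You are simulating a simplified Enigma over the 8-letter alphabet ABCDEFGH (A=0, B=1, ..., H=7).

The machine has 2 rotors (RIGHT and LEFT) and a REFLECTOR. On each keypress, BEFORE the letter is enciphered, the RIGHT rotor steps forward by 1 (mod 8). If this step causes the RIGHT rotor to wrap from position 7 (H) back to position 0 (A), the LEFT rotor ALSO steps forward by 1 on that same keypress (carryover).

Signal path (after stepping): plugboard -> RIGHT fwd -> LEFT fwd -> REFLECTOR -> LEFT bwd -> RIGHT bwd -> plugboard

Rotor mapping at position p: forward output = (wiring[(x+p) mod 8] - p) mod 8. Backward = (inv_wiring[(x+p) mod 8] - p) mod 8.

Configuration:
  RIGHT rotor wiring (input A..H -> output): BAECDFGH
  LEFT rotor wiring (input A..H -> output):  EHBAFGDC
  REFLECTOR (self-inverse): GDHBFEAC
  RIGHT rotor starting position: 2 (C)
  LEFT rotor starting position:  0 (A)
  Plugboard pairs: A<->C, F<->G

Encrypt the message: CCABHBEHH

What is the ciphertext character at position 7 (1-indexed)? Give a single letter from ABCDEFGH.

Char 1 ('C'): step: R->3, L=0; C->plug->A->R->H->L->C->refl->H->L'->B->R'->H->plug->H
Char 2 ('C'): step: R->4, L=0; C->plug->A->R->H->L->C->refl->H->L'->B->R'->B->plug->B
Char 3 ('A'): step: R->5, L=0; A->plug->C->R->C->L->B->refl->D->L'->G->R'->H->plug->H
Char 4 ('B'): step: R->6, L=0; B->plug->B->R->B->L->H->refl->C->L'->H->R'->H->plug->H
Char 5 ('H'): step: R->7, L=0; H->plug->H->R->H->L->C->refl->H->L'->B->R'->C->plug->A
Char 6 ('B'): step: R->0, L->1 (L advanced); B->plug->B->R->A->L->G->refl->A->L'->B->R'->A->plug->C
Char 7 ('E'): step: R->1, L=1; E->plug->E->R->E->L->F->refl->E->L'->D->R'->B->plug->B

B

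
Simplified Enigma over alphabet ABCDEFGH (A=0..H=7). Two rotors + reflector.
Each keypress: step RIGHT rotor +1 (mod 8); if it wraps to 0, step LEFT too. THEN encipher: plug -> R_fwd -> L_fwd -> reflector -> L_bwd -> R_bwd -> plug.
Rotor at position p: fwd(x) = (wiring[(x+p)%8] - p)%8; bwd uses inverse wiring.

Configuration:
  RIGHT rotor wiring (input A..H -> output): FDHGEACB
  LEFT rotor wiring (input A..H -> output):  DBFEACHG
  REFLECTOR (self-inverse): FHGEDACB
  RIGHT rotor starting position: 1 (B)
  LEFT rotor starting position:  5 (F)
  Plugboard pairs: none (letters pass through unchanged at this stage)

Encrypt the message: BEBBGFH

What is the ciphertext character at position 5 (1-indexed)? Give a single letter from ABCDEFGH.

Char 1 ('B'): step: R->2, L=5; B->plug->B->R->E->L->E->refl->D->L'->H->R'->F->plug->F
Char 2 ('E'): step: R->3, L=5; E->plug->E->R->G->L->H->refl->B->L'->C->R'->F->plug->F
Char 3 ('B'): step: R->4, L=5; B->plug->B->R->E->L->E->refl->D->L'->H->R'->F->plug->F
Char 4 ('B'): step: R->5, L=5; B->plug->B->R->F->L->A->refl->F->L'->A->R'->D->plug->D
Char 5 ('G'): step: R->6, L=5; G->plug->G->R->G->L->H->refl->B->L'->C->R'->H->plug->H

H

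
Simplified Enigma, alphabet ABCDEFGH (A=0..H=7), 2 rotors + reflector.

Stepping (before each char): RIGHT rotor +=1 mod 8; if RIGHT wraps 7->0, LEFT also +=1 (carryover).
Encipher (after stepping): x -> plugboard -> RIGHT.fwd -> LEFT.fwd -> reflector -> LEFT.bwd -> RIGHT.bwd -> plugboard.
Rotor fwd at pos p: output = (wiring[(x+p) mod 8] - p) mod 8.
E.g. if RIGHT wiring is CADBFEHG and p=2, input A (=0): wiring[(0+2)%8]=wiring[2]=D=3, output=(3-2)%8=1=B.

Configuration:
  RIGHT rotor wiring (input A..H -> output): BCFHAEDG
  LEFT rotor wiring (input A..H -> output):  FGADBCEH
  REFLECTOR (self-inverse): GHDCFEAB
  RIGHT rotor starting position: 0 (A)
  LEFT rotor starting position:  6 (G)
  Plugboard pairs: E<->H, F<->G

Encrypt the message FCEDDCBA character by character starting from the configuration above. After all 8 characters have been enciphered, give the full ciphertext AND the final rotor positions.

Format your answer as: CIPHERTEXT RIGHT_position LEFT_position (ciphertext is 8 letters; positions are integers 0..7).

Answer: DGCFBBGH 0 7

Derivation:
Char 1 ('F'): step: R->1, L=6; F->plug->G->R->F->L->F->refl->E->L'->H->R'->D->plug->D
Char 2 ('C'): step: R->2, L=6; C->plug->C->R->G->L->D->refl->C->L'->E->R'->F->plug->G
Char 3 ('E'): step: R->3, L=6; E->plug->H->R->C->L->H->refl->B->L'->B->R'->C->plug->C
Char 4 ('D'): step: R->4, L=6; D->plug->D->R->C->L->H->refl->B->L'->B->R'->G->plug->F
Char 5 ('D'): step: R->5, L=6; D->plug->D->R->E->L->C->refl->D->L'->G->R'->B->plug->B
Char 6 ('C'): step: R->6, L=6; C->plug->C->R->D->L->A->refl->G->L'->A->R'->B->plug->B
Char 7 ('B'): step: R->7, L=6; B->plug->B->R->C->L->H->refl->B->L'->B->R'->F->plug->G
Char 8 ('A'): step: R->0, L->7 (L advanced); A->plug->A->R->B->L->G->refl->A->L'->A->R'->E->plug->H
Final: ciphertext=DGCFBBGH, RIGHT=0, LEFT=7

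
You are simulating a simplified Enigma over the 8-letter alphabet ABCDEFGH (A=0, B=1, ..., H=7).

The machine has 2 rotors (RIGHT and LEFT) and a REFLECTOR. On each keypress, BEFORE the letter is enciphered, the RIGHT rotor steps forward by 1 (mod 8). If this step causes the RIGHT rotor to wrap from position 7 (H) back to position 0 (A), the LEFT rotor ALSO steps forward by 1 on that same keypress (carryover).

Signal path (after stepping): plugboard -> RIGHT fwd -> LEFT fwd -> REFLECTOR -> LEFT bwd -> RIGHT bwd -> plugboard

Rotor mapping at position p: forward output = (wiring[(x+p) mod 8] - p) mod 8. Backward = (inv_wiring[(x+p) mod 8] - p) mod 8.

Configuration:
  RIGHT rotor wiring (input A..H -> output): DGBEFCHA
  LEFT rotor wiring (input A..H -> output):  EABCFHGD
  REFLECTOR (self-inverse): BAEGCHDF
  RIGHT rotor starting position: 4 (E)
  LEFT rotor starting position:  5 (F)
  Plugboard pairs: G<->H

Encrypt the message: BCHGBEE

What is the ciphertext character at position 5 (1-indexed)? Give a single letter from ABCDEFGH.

Char 1 ('B'): step: R->5, L=5; B->plug->B->R->C->L->G->refl->D->L'->E->R'->F->plug->F
Char 2 ('C'): step: R->6, L=5; C->plug->C->R->F->L->E->refl->C->L'->A->R'->D->plug->D
Char 3 ('H'): step: R->7, L=5; H->plug->G->R->D->L->H->refl->F->L'->G->R'->F->plug->F
Char 4 ('G'): step: R->0, L->6 (L advanced); G->plug->H->R->A->L->A->refl->B->L'->H->R'->G->plug->H
Char 5 ('B'): step: R->1, L=6; B->plug->B->R->A->L->A->refl->B->L'->H->R'->G->plug->H

H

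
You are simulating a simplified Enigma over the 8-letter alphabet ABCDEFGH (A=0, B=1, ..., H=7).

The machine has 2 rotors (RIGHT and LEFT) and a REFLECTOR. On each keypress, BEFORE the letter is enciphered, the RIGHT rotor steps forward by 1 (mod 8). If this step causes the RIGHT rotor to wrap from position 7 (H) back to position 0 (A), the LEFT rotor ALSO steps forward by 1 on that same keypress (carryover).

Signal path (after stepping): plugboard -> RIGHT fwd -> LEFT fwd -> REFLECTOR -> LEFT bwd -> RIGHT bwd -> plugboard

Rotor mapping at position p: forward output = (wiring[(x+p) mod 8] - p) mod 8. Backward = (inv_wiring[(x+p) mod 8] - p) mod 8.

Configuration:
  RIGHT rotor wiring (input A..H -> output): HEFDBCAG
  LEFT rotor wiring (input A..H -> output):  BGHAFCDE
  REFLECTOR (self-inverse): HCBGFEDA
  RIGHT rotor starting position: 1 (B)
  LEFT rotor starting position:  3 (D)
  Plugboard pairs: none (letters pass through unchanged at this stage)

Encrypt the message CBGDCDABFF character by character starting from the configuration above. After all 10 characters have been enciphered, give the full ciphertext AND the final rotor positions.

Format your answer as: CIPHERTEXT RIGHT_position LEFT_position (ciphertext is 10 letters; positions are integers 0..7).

Answer: DDCBHCBFCC 3 4

Derivation:
Char 1 ('C'): step: R->2, L=3; C->plug->C->R->H->L->E->refl->F->L'->A->R'->D->plug->D
Char 2 ('B'): step: R->3, L=3; B->plug->B->R->G->L->D->refl->G->L'->F->R'->D->plug->D
Char 3 ('G'): step: R->4, L=3; G->plug->G->R->B->L->C->refl->B->L'->E->R'->C->plug->C
Char 4 ('D'): step: R->5, L=3; D->plug->D->R->C->L->H->refl->A->L'->D->R'->B->plug->B
Char 5 ('C'): step: R->6, L=3; C->plug->C->R->B->L->C->refl->B->L'->E->R'->H->plug->H
Char 6 ('D'): step: R->7, L=3; D->plug->D->R->G->L->D->refl->G->L'->F->R'->C->plug->C
Char 7 ('A'): step: R->0, L->4 (L advanced); A->plug->A->R->H->L->E->refl->F->L'->E->R'->B->plug->B
Char 8 ('B'): step: R->1, L=4; B->plug->B->R->E->L->F->refl->E->L'->H->R'->F->plug->F
Char 9 ('F'): step: R->2, L=4; F->plug->F->R->E->L->F->refl->E->L'->H->R'->C->plug->C
Char 10 ('F'): step: R->3, L=4; F->plug->F->R->E->L->F->refl->E->L'->H->R'->C->plug->C
Final: ciphertext=DDCBHCBFCC, RIGHT=3, LEFT=4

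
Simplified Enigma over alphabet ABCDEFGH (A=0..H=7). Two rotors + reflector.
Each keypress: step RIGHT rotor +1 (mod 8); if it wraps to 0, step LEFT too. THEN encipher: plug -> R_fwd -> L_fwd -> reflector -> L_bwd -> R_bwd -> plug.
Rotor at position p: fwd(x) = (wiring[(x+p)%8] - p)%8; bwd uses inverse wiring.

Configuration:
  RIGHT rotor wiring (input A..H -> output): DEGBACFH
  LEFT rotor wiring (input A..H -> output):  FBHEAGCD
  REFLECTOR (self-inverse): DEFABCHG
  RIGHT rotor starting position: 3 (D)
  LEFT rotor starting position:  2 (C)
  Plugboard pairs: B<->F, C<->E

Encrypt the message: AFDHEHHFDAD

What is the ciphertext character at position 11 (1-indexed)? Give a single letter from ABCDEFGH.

Char 1 ('A'): step: R->4, L=2; A->plug->A->R->E->L->A->refl->D->L'->G->R'->B->plug->F
Char 2 ('F'): step: R->5, L=2; F->plug->B->R->A->L->F->refl->C->L'->B->R'->F->plug->B
Char 3 ('D'): step: R->6, L=2; D->plug->D->R->G->L->D->refl->A->L'->E->R'->H->plug->H
Char 4 ('H'): step: R->7, L=2; H->plug->H->R->G->L->D->refl->A->L'->E->R'->B->plug->F
Char 5 ('E'): step: R->0, L->3 (L advanced); E->plug->C->R->G->L->G->refl->H->L'->D->R'->A->plug->A
Char 6 ('H'): step: R->1, L=3; H->plug->H->R->C->L->D->refl->A->L'->E->R'->F->plug->B
Char 7 ('H'): step: R->2, L=3; H->plug->H->R->C->L->D->refl->A->L'->E->R'->A->plug->A
Char 8 ('F'): step: R->3, L=3; F->plug->B->R->F->L->C->refl->F->L'->B->R'->G->plug->G
Char 9 ('D'): step: R->4, L=3; D->plug->D->R->D->L->H->refl->G->L'->G->R'->B->plug->F
Char 10 ('A'): step: R->5, L=3; A->plug->A->R->F->L->C->refl->F->L'->B->R'->F->plug->B
Char 11 ('D'): step: R->6, L=3; D->plug->D->R->G->L->G->refl->H->L'->D->R'->F->plug->B

B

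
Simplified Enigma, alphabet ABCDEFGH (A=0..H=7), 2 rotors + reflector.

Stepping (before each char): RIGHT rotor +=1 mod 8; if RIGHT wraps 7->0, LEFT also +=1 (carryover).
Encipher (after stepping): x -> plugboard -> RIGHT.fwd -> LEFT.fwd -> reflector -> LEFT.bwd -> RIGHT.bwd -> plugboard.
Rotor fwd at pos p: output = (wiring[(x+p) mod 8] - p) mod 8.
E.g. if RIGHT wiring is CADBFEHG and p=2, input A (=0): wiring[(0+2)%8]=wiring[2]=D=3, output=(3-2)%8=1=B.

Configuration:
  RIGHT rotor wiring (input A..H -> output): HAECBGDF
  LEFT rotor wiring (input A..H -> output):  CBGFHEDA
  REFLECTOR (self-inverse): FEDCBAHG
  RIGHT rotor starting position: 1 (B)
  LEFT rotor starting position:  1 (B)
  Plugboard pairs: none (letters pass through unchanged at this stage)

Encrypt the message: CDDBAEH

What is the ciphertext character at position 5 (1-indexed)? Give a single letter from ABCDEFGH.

Char 1 ('C'): step: R->2, L=1; C->plug->C->R->H->L->B->refl->E->L'->C->R'->A->plug->A
Char 2 ('D'): step: R->3, L=1; D->plug->D->R->A->L->A->refl->F->L'->B->R'->H->plug->H
Char 3 ('D'): step: R->4, L=1; D->plug->D->R->B->L->F->refl->A->L'->A->R'->G->plug->G
Char 4 ('B'): step: R->5, L=1; B->plug->B->R->G->L->H->refl->G->L'->D->R'->E->plug->E
Char 5 ('A'): step: R->6, L=1; A->plug->A->R->F->L->C->refl->D->L'->E->R'->F->plug->F

F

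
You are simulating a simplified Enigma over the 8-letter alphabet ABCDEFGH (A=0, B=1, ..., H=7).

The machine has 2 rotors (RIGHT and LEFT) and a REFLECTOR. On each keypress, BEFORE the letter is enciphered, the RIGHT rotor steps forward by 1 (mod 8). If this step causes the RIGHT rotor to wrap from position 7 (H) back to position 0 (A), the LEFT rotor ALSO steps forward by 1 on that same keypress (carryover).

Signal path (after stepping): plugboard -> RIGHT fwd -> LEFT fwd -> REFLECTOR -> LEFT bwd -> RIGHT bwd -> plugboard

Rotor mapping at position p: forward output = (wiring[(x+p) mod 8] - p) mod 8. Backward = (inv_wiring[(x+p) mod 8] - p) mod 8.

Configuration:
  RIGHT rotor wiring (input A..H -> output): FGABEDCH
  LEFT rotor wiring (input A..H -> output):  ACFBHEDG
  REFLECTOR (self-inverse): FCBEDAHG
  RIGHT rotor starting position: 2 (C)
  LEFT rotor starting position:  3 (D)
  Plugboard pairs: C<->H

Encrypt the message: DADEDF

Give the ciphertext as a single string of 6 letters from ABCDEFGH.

Char 1 ('D'): step: R->3, L=3; D->plug->D->R->H->L->C->refl->B->L'->C->R'->F->plug->F
Char 2 ('A'): step: R->4, L=3; A->plug->A->R->A->L->G->refl->H->L'->G->R'->C->plug->H
Char 3 ('D'): step: R->5, L=3; D->plug->D->R->A->L->G->refl->H->L'->G->R'->A->plug->A
Char 4 ('E'): step: R->6, L=3; E->plug->E->R->C->L->B->refl->C->L'->H->R'->C->plug->H
Char 5 ('D'): step: R->7, L=3; D->plug->D->R->B->L->E->refl->D->L'->E->R'->G->plug->G
Char 6 ('F'): step: R->0, L->4 (L advanced); F->plug->F->R->D->L->C->refl->B->L'->G->R'->B->plug->B

Answer: FHAHGB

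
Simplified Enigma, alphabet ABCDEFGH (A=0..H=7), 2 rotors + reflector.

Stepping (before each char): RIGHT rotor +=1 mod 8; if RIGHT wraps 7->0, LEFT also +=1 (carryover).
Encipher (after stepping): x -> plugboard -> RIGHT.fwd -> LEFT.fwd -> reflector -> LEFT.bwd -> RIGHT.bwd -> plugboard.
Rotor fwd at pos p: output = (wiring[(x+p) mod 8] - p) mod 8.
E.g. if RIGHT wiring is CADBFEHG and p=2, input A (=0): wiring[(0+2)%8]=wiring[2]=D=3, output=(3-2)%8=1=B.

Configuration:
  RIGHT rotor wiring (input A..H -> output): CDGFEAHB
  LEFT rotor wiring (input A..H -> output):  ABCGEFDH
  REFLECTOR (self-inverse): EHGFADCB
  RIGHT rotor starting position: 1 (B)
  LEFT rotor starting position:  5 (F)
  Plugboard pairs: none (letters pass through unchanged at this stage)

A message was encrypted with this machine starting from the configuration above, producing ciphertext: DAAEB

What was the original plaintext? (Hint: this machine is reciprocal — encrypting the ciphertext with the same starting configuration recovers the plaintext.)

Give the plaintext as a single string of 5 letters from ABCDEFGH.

Answer: FBBHD

Derivation:
Char 1 ('D'): step: R->2, L=5; D->plug->D->R->G->L->B->refl->H->L'->H->R'->F->plug->F
Char 2 ('A'): step: R->3, L=5; A->plug->A->R->C->L->C->refl->G->L'->B->R'->B->plug->B
Char 3 ('A'): step: R->4, L=5; A->plug->A->R->A->L->A->refl->E->L'->E->R'->B->plug->B
Char 4 ('E'): step: R->5, L=5; E->plug->E->R->G->L->B->refl->H->L'->H->R'->H->plug->H
Char 5 ('B'): step: R->6, L=5; B->plug->B->R->D->L->D->refl->F->L'->F->R'->D->plug->D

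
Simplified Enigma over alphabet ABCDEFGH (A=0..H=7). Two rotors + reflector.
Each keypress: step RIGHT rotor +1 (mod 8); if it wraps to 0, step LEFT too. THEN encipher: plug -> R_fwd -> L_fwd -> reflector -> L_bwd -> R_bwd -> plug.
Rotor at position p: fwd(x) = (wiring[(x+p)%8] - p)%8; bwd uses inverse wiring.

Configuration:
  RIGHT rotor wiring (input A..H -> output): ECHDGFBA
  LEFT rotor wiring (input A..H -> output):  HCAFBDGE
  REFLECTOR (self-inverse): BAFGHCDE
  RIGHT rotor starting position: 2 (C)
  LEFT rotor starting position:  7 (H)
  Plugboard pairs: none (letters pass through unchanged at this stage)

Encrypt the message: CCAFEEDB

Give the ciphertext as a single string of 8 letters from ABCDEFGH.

Char 1 ('C'): step: R->3, L=7; C->plug->C->R->C->L->D->refl->G->L'->E->R'->H->plug->H
Char 2 ('C'): step: R->4, L=7; C->plug->C->R->F->L->C->refl->F->L'->A->R'->E->plug->E
Char 3 ('A'): step: R->5, L=7; A->plug->A->R->A->L->F->refl->C->L'->F->R'->E->plug->E
Char 4 ('F'): step: R->6, L=7; F->plug->F->R->F->L->C->refl->F->L'->A->R'->G->plug->G
Char 5 ('E'): step: R->7, L=7; E->plug->E->R->E->L->G->refl->D->L'->C->R'->H->plug->H
Char 6 ('E'): step: R->0, L->0 (L advanced); E->plug->E->R->G->L->G->refl->D->L'->F->R'->F->plug->F
Char 7 ('D'): step: R->1, L=0; D->plug->D->R->F->L->D->refl->G->L'->G->R'->B->plug->B
Char 8 ('B'): step: R->2, L=0; B->plug->B->R->B->L->C->refl->F->L'->D->R'->D->plug->D

Answer: HEEGHFBD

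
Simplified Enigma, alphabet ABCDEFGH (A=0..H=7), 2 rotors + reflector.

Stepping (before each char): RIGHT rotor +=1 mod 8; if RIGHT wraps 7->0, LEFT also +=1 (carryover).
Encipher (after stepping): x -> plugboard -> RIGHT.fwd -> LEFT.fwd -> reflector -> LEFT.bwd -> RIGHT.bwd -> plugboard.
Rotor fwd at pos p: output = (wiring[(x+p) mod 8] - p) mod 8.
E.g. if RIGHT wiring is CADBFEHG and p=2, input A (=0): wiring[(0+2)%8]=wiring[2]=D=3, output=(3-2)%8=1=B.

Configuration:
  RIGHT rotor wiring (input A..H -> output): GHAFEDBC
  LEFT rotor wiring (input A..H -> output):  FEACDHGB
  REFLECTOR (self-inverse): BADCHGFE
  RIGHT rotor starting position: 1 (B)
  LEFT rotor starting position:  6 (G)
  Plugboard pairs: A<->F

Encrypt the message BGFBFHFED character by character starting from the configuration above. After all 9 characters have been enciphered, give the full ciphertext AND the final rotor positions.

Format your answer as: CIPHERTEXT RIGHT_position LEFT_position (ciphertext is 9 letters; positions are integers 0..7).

Char 1 ('B'): step: R->2, L=6; B->plug->B->R->D->L->G->refl->F->L'->G->R'->A->plug->F
Char 2 ('G'): step: R->3, L=6; G->plug->G->R->E->L->C->refl->D->L'->B->R'->B->plug->B
Char 3 ('F'): step: R->4, L=6; F->plug->A->R->A->L->A->refl->B->L'->H->R'->B->plug->B
Char 4 ('B'): step: R->5, L=6; B->plug->B->R->E->L->C->refl->D->L'->B->R'->D->plug->D
Char 5 ('F'): step: R->6, L=6; F->plug->A->R->D->L->G->refl->F->L'->G->R'->G->plug->G
Char 6 ('H'): step: R->7, L=6; H->plug->H->R->C->L->H->refl->E->L'->F->R'->F->plug->A
Char 7 ('F'): step: R->0, L->7 (L advanced); F->plug->A->R->G->L->A->refl->B->L'->D->R'->F->plug->A
Char 8 ('E'): step: R->1, L=7; E->plug->E->R->C->L->F->refl->G->L'->B->R'->G->plug->G
Char 9 ('D'): step: R->2, L=7; D->plug->D->R->B->L->G->refl->F->L'->C->R'->C->plug->C
Final: ciphertext=FBBDGAAGC, RIGHT=2, LEFT=7

Answer: FBBDGAAGC 2 7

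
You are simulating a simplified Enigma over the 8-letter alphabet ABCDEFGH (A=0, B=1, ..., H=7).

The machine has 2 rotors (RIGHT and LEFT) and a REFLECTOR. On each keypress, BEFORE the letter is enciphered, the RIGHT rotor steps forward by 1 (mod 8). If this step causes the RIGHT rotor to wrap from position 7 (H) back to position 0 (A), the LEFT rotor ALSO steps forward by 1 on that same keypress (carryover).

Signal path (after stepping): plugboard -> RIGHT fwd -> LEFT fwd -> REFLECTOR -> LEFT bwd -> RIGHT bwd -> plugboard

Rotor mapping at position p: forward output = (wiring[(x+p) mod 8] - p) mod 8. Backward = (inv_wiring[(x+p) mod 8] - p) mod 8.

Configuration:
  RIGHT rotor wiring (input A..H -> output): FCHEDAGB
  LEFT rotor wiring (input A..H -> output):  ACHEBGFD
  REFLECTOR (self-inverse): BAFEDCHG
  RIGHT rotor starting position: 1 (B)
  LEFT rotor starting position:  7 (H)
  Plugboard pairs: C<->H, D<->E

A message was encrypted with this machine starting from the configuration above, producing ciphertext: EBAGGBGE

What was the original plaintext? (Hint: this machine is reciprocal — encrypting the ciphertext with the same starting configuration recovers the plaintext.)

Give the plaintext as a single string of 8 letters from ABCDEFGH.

Char 1 ('E'): step: R->2, L=7; E->plug->D->R->G->L->H->refl->G->L'->H->R'->F->plug->F
Char 2 ('B'): step: R->3, L=7; B->plug->B->R->A->L->E->refl->D->L'->C->R'->F->plug->F
Char 3 ('A'): step: R->4, L=7; A->plug->A->R->H->L->G->refl->H->L'->G->R'->F->plug->F
Char 4 ('G'): step: R->5, L=7; G->plug->G->R->H->L->G->refl->H->L'->G->R'->H->plug->C
Char 5 ('G'): step: R->6, L=7; G->plug->G->R->F->L->C->refl->F->L'->E->R'->D->plug->E
Char 6 ('B'): step: R->7, L=7; B->plug->B->R->G->L->H->refl->G->L'->H->R'->H->plug->C
Char 7 ('G'): step: R->0, L->0 (L advanced); G->plug->G->R->G->L->F->refl->C->L'->B->R'->H->plug->C
Char 8 ('E'): step: R->1, L=0; E->plug->D->R->C->L->H->refl->G->L'->F->R'->F->plug->F

Answer: FFFCECCF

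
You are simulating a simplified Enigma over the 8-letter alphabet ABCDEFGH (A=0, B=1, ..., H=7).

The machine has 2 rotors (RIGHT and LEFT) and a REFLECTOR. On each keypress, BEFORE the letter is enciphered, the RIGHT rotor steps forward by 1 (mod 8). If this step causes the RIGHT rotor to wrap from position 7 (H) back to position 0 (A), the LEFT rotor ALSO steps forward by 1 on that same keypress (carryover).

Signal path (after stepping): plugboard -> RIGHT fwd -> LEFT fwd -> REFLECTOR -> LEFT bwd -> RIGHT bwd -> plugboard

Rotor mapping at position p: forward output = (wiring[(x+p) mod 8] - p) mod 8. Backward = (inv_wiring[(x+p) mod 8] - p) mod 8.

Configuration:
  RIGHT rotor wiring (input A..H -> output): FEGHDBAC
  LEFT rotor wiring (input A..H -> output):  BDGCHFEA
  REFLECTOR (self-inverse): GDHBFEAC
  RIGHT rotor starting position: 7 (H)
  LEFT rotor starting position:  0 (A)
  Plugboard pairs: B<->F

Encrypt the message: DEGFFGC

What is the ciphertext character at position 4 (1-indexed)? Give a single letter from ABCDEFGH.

Char 1 ('D'): step: R->0, L->1 (L advanced); D->plug->D->R->H->L->A->refl->G->L'->D->R'->E->plug->E
Char 2 ('E'): step: R->1, L=1; E->plug->E->R->A->L->C->refl->H->L'->G->R'->C->plug->C
Char 3 ('G'): step: R->2, L=1; G->plug->G->R->D->L->G->refl->A->L'->H->R'->D->plug->D
Char 4 ('F'): step: R->3, L=1; F->plug->B->R->A->L->C->refl->H->L'->G->R'->C->plug->C

C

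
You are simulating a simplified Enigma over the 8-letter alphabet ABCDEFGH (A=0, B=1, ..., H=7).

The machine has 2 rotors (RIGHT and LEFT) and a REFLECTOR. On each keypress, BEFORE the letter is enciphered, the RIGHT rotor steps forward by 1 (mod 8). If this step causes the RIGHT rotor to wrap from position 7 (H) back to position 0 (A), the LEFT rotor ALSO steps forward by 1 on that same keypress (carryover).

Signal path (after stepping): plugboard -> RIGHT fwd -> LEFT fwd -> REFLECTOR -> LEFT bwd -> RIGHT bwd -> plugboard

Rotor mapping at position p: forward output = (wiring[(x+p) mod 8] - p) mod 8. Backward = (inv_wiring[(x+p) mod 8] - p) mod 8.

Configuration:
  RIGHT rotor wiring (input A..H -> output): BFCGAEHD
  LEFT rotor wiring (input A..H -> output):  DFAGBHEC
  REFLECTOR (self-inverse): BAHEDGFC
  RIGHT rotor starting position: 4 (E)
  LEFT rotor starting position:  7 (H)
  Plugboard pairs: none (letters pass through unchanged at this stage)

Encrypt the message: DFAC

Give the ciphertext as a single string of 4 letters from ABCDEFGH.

Char 1 ('D'): step: R->5, L=7; D->plug->D->R->E->L->H->refl->C->L'->F->R'->F->plug->F
Char 2 ('F'): step: R->6, L=7; F->plug->F->R->A->L->D->refl->E->L'->B->R'->A->plug->A
Char 3 ('A'): step: R->7, L=7; A->plug->A->R->E->L->H->refl->C->L'->F->R'->G->plug->G
Char 4 ('C'): step: R->0, L->0 (L advanced); C->plug->C->R->C->L->A->refl->B->L'->E->R'->F->plug->F

Answer: FAGF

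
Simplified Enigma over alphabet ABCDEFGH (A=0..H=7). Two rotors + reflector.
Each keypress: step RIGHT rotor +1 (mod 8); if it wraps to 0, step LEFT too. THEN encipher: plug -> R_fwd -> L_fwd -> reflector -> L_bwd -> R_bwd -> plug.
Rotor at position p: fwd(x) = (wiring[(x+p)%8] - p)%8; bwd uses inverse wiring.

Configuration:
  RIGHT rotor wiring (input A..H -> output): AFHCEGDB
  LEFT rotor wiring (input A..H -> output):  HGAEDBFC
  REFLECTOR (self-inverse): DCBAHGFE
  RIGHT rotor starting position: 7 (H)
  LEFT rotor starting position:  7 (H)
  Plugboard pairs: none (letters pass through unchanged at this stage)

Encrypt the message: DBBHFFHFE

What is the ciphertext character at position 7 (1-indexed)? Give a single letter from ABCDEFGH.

Char 1 ('D'): step: R->0, L->0 (L advanced); D->plug->D->R->C->L->A->refl->D->L'->E->R'->E->plug->E
Char 2 ('B'): step: R->1, L=0; B->plug->B->R->G->L->F->refl->G->L'->B->R'->C->plug->C
Char 3 ('B'): step: R->2, L=0; B->plug->B->R->A->L->H->refl->E->L'->D->R'->H->plug->H
Char 4 ('H'): step: R->3, L=0; H->plug->H->R->E->L->D->refl->A->L'->C->R'->G->plug->G
Char 5 ('F'): step: R->4, L=0; F->plug->F->R->B->L->G->refl->F->L'->G->R'->H->plug->H
Char 6 ('F'): step: R->5, L=0; F->plug->F->R->C->L->A->refl->D->L'->E->R'->C->plug->C
Char 7 ('H'): step: R->6, L=0; H->plug->H->R->A->L->H->refl->E->L'->D->R'->B->plug->B

B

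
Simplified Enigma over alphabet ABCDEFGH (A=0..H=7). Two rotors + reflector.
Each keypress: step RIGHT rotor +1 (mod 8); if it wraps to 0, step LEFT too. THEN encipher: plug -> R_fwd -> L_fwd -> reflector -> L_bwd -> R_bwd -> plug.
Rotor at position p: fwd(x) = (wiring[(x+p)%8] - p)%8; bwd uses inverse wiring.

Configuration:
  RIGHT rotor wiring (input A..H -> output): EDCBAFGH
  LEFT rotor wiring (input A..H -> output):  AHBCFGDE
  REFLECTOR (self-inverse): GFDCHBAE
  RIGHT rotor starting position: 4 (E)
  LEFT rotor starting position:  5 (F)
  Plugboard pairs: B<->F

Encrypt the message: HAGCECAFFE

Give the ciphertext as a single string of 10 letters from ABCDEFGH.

Char 1 ('H'): step: R->5, L=5; H->plug->H->R->D->L->D->refl->C->L'->E->R'->G->plug->G
Char 2 ('A'): step: R->6, L=5; A->plug->A->R->A->L->B->refl->F->L'->G->R'->C->plug->C
Char 3 ('G'): step: R->7, L=5; G->plug->G->R->G->L->F->refl->B->L'->A->R'->A->plug->A
Char 4 ('C'): step: R->0, L->6 (L advanced); C->plug->C->R->C->L->C->refl->D->L'->E->R'->A->plug->A
Char 5 ('E'): step: R->1, L=6; E->plug->E->R->E->L->D->refl->C->L'->C->R'->A->plug->A
Char 6 ('C'): step: R->2, L=6; C->plug->C->R->G->L->H->refl->E->L'->F->R'->F->plug->B
Char 7 ('A'): step: R->3, L=6; A->plug->A->R->G->L->H->refl->E->L'->F->R'->B->plug->F
Char 8 ('F'): step: R->4, L=6; F->plug->B->R->B->L->G->refl->A->L'->H->R'->F->plug->B
Char 9 ('F'): step: R->5, L=6; F->plug->B->R->B->L->G->refl->A->L'->H->R'->D->plug->D
Char 10 ('E'): step: R->6, L=6; E->plug->E->R->E->L->D->refl->C->L'->C->R'->G->plug->G

Answer: GCAAABFBDG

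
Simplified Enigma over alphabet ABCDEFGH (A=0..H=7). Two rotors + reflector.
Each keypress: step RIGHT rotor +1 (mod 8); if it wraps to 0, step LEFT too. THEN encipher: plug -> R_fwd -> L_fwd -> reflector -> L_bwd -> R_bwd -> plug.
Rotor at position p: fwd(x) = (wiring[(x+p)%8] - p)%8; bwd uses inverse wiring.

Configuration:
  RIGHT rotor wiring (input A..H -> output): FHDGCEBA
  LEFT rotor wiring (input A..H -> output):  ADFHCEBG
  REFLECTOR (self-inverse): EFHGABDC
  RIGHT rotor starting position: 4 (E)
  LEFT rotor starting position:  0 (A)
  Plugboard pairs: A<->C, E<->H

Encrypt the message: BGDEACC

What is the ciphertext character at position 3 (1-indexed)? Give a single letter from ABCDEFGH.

Char 1 ('B'): step: R->5, L=0; B->plug->B->R->E->L->C->refl->H->L'->D->R'->C->plug->A
Char 2 ('G'): step: R->6, L=0; G->plug->G->R->E->L->C->refl->H->L'->D->R'->A->plug->C
Char 3 ('D'): step: R->7, L=0; D->plug->D->R->E->L->C->refl->H->L'->D->R'->F->plug->F

F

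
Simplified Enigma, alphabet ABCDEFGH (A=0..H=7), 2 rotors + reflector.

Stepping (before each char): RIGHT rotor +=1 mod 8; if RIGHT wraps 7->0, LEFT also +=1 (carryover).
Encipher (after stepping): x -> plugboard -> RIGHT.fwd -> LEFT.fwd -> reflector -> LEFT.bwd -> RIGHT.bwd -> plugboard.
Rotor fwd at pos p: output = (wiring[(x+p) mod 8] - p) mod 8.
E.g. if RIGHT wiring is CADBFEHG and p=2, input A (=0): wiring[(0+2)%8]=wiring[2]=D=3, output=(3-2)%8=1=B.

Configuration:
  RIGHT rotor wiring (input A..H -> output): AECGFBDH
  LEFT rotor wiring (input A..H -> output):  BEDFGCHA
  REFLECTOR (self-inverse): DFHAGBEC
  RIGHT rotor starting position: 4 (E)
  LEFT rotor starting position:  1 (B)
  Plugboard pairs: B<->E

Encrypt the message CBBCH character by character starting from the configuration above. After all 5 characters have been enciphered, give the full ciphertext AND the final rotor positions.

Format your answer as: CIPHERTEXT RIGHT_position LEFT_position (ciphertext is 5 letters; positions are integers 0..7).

Char 1 ('C'): step: R->5, L=1; C->plug->C->R->C->L->E->refl->G->L'->F->R'->F->plug->F
Char 2 ('B'): step: R->6, L=1; B->plug->E->R->E->L->B->refl->F->L'->D->R'->H->plug->H
Char 3 ('B'): step: R->7, L=1; B->plug->E->R->H->L->A->refl->D->L'->A->R'->A->plug->A
Char 4 ('C'): step: R->0, L->2 (L advanced); C->plug->C->R->C->L->E->refl->G->L'->F->R'->E->plug->B
Char 5 ('H'): step: R->1, L=2; H->plug->H->R->H->L->C->refl->H->L'->G->R'->G->plug->G
Final: ciphertext=FHABG, RIGHT=1, LEFT=2

Answer: FHABG 1 2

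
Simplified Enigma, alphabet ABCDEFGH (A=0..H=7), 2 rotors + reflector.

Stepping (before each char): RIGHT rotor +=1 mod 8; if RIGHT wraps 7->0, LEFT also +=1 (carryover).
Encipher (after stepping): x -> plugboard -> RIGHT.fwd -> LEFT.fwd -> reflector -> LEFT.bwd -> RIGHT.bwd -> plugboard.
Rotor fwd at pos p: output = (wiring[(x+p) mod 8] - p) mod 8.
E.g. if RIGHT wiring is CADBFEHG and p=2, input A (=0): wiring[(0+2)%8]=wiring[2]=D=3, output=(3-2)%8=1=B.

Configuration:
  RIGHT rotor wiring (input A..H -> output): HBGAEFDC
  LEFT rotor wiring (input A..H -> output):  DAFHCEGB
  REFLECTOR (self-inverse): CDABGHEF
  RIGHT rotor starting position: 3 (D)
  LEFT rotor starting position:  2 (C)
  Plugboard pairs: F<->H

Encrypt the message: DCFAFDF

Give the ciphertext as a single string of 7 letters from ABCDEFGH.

Answer: AHBCGHG

Derivation:
Char 1 ('D'): step: R->4, L=2; D->plug->D->R->G->L->B->refl->D->L'->A->R'->A->plug->A
Char 2 ('C'): step: R->5, L=2; C->plug->C->R->F->L->H->refl->F->L'->B->R'->F->plug->H
Char 3 ('F'): step: R->6, L=2; F->plug->H->R->H->L->G->refl->E->L'->E->R'->B->plug->B
Char 4 ('A'): step: R->7, L=2; A->plug->A->R->D->L->C->refl->A->L'->C->R'->C->plug->C
Char 5 ('F'): step: R->0, L->3 (L advanced); F->plug->H->R->C->L->B->refl->D->L'->D->R'->G->plug->G
Char 6 ('D'): step: R->1, L=3; D->plug->D->R->D->L->D->refl->B->L'->C->R'->F->plug->H
Char 7 ('F'): step: R->2, L=3; F->plug->H->R->H->L->C->refl->A->L'->F->R'->G->plug->G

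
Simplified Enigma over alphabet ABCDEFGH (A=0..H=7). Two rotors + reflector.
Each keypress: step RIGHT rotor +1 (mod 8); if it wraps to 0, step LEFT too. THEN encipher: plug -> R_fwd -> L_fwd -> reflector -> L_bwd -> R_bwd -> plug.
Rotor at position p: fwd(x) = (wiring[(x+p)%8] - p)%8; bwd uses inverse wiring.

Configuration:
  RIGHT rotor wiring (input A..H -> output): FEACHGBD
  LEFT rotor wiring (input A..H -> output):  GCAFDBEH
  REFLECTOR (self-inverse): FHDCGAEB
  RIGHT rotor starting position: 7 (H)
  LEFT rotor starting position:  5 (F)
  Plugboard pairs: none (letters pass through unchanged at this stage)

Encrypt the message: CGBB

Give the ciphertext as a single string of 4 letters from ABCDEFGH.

Answer: HDGA

Derivation:
Char 1 ('C'): step: R->0, L->6 (L advanced); C->plug->C->R->A->L->G->refl->E->L'->D->R'->H->plug->H
Char 2 ('G'): step: R->1, L=6; G->plug->G->R->C->L->A->refl->F->L'->G->R'->D->plug->D
Char 3 ('B'): step: R->2, L=6; B->plug->B->R->A->L->G->refl->E->L'->D->R'->G->plug->G
Char 4 ('B'): step: R->3, L=6; B->plug->B->R->E->L->C->refl->D->L'->H->R'->A->plug->A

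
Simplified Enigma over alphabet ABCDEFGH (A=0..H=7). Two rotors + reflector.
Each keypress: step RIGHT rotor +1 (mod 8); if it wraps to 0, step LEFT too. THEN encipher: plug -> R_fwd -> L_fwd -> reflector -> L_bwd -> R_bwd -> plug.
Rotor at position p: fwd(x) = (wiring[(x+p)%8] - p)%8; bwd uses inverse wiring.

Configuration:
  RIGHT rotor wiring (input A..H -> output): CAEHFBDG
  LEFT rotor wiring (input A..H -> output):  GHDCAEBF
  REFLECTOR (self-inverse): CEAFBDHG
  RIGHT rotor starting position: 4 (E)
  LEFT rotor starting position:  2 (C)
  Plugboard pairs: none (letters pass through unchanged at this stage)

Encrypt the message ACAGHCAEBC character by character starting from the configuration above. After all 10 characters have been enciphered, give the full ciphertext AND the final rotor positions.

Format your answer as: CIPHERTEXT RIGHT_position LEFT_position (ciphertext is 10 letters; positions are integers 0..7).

Answer: GDDBGGFDGG 6 3

Derivation:
Char 1 ('A'): step: R->5, L=2; A->plug->A->R->E->L->H->refl->G->L'->C->R'->G->plug->G
Char 2 ('C'): step: R->6, L=2; C->plug->C->R->E->L->H->refl->G->L'->C->R'->D->plug->D
Char 3 ('A'): step: R->7, L=2; A->plug->A->R->H->L->F->refl->D->L'->F->R'->D->plug->D
Char 4 ('G'): step: R->0, L->3 (L advanced); G->plug->G->R->D->L->G->refl->H->L'->A->R'->B->plug->B
Char 5 ('H'): step: R->1, L=3; H->plug->H->R->B->L->F->refl->D->L'->F->R'->G->plug->G
Char 6 ('C'): step: R->2, L=3; C->plug->C->R->D->L->G->refl->H->L'->A->R'->G->plug->G
Char 7 ('A'): step: R->3, L=3; A->plug->A->R->E->L->C->refl->A->L'->H->R'->F->plug->F
Char 8 ('E'): step: R->4, L=3; E->plug->E->R->G->L->E->refl->B->L'->C->R'->D->plug->D
Char 9 ('B'): step: R->5, L=3; B->plug->B->R->G->L->E->refl->B->L'->C->R'->G->plug->G
Char 10 ('C'): step: R->6, L=3; C->plug->C->R->E->L->C->refl->A->L'->H->R'->G->plug->G
Final: ciphertext=GDDBGGFDGG, RIGHT=6, LEFT=3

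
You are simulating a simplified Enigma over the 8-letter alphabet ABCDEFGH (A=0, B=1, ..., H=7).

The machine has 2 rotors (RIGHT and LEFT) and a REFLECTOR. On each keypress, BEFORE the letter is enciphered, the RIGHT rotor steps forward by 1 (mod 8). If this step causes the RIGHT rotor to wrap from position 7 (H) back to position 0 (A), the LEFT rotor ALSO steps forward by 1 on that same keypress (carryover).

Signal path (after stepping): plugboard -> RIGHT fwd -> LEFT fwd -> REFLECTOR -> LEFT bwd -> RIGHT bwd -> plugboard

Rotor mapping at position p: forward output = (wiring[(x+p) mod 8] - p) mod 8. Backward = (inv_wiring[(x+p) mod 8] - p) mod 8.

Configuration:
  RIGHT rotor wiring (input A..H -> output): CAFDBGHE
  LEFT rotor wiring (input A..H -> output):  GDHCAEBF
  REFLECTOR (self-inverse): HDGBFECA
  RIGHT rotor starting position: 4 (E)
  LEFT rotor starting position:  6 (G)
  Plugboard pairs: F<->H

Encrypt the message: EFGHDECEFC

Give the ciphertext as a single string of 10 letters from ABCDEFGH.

Char 1 ('E'): step: R->5, L=6; E->plug->E->R->D->L->F->refl->E->L'->F->R'->D->plug->D
Char 2 ('F'): step: R->6, L=6; F->plug->H->R->A->L->D->refl->B->L'->E->R'->C->plug->C
Char 3 ('G'): step: R->7, L=6; G->plug->G->R->H->L->G->refl->C->L'->G->R'->D->plug->D
Char 4 ('H'): step: R->0, L->7 (L advanced); H->plug->F->R->G->L->F->refl->E->L'->C->R'->A->plug->A
Char 5 ('D'): step: R->1, L=7; D->plug->D->R->A->L->G->refl->C->L'->H->R'->A->plug->A
Char 6 ('E'): step: R->2, L=7; E->plug->E->R->F->L->B->refl->D->L'->E->R'->D->plug->D
Char 7 ('C'): step: R->3, L=7; C->plug->C->R->D->L->A->refl->H->L'->B->R'->E->plug->E
Char 8 ('E'): step: R->4, L=7; E->plug->E->R->G->L->F->refl->E->L'->C->R'->B->plug->B
Char 9 ('F'): step: R->5, L=7; F->plug->H->R->E->L->D->refl->B->L'->F->R'->D->plug->D
Char 10 ('C'): step: R->6, L=7; C->plug->C->R->E->L->D->refl->B->L'->F->R'->F->plug->H

Answer: DCDAADEBDH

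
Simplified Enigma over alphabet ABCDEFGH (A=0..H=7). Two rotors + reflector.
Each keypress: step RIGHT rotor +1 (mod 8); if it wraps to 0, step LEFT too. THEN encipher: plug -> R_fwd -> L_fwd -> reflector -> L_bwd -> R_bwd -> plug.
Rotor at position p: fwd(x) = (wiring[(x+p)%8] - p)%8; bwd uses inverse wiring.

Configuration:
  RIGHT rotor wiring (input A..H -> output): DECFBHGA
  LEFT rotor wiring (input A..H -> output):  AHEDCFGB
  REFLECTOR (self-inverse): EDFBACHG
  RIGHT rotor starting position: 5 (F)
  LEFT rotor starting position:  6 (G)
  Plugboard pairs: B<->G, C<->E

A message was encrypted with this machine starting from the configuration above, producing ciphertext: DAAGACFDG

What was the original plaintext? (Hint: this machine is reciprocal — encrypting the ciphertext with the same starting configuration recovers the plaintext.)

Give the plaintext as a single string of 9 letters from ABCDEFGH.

Char 1 ('D'): step: R->6, L=6; D->plug->D->R->G->L->E->refl->A->L'->A->R'->A->plug->A
Char 2 ('A'): step: R->7, L=6; A->plug->A->R->B->L->D->refl->B->L'->D->R'->D->plug->D
Char 3 ('A'): step: R->0, L->7 (L advanced); A->plug->A->R->D->L->F->refl->C->L'->A->R'->H->plug->H
Char 4 ('G'): step: R->1, L=7; G->plug->B->R->B->L->B->refl->D->L'->F->R'->F->plug->F
Char 5 ('A'): step: R->2, L=7; A->plug->A->R->A->L->C->refl->F->L'->D->R'->B->plug->G
Char 6 ('C'): step: R->3, L=7; C->plug->E->R->F->L->D->refl->B->L'->B->R'->G->plug->B
Char 7 ('F'): step: R->4, L=7; F->plug->F->R->A->L->C->refl->F->L'->D->R'->B->plug->G
Char 8 ('D'): step: R->5, L=7; D->plug->D->R->G->L->G->refl->H->L'->H->R'->E->plug->C
Char 9 ('G'): step: R->6, L=7; G->plug->B->R->C->L->A->refl->E->L'->E->R'->E->plug->C

Answer: ADHFGBGCC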